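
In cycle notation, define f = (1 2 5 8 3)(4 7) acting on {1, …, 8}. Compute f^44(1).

3

1 lies in the 5-cycle (1 2 5 8 3).
On a 5-cycle, f^5 is the identity, so f^44 = f^4 there (44 ≡ 4 mod 5).
Stepping 4 places around the cycle: 1 → 2 → 5 → 8 → 3.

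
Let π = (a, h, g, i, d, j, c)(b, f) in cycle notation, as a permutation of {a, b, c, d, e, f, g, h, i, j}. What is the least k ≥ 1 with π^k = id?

14

The cycle type of π is (7, 2, 1).
The order of π is the least common multiple of its cycle lengths: lcm(7, 2) = 14.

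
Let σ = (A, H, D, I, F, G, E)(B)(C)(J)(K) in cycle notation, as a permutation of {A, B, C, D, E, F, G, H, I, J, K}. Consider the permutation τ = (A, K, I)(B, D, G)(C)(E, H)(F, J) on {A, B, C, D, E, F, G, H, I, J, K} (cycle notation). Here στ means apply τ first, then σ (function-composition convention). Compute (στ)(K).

F

(στ)(K) = σ(τ(K)). τ(K) = I, then σ(I) = F. So (στ)(K) = F.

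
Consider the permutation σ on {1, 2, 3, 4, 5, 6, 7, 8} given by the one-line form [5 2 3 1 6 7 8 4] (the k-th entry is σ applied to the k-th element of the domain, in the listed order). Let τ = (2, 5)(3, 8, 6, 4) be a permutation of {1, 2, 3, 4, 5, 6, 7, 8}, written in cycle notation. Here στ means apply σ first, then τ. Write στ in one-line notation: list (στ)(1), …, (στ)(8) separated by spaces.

For each element, apply σ then τ: 1 → 5 → 2; 2 → 2 → 5; 3 → 3 → 8; 4 → 1 → 1; 5 → 6 → 4; 6 → 7 → 7; 7 → 8 → 6; 8 → 4 → 3.
Collecting the images, στ = [2 5 8 1 4 7 6 3].

2 5 8 1 4 7 6 3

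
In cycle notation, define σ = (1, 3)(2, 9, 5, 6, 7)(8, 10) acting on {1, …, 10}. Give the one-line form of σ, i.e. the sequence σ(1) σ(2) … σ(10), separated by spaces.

3 9 1 4 6 7 2 10 5 8

Reading each image from the cycles: 1↦3, 2↦9, 3↦1, 4↦4, 5↦6, 6↦7, 7↦2, 8↦10, 9↦5, 10↦8.
So the one-line form is 3 9 1 4 6 7 2 10 5 8.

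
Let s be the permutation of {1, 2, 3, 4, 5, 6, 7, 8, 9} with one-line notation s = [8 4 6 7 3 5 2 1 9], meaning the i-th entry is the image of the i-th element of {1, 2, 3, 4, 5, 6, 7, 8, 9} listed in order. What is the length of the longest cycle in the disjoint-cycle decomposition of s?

3

Decomposing into disjoint cycles gives (1, 8)(2, 4, 7)(3, 6, 5); the longest has length 3.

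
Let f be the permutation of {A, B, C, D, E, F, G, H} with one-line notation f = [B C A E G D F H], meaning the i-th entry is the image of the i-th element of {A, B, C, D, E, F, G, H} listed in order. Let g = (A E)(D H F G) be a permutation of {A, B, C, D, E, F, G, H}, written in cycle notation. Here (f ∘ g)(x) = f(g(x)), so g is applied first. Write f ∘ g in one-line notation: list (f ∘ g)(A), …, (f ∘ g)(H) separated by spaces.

For each element, apply g then f: A → E → G; B → B → C; C → C → A; D → H → H; E → A → B; F → G → F; G → D → E; H → F → D.
So f ∘ g in one-line form is G C A H B F E D.

G C A H B F E D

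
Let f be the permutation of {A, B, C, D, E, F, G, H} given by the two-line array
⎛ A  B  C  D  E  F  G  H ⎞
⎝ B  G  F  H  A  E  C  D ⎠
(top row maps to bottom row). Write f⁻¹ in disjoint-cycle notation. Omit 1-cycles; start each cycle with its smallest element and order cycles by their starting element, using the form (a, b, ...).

(A, E, F, C, G, B)(D, H)

The cycle decomposition of f is (A, B, G, C, F, E)(D, H).
Reversing each cycle (and rotating so the smallest element leads) gives f⁻¹ = (A, E, F, C, G, B)(D, H).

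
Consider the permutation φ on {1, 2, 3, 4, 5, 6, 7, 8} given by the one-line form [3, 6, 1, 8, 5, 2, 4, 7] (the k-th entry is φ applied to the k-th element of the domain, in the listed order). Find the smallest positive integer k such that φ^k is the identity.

6

Decomposing into disjoint cycles gives cycle lengths 3, 2, 2, 1.
Since disjoint cycles commute, ord(φ) = lcm(3, 2, 2) = 6.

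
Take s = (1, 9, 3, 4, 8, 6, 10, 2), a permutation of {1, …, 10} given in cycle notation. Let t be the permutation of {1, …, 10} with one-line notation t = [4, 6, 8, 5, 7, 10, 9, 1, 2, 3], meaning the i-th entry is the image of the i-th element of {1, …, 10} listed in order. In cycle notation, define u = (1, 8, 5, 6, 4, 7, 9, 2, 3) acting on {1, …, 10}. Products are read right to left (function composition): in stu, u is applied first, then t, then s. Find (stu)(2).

6

Apply the permutations in order: u(2) = 3, then t(3) = 8, then s(8) = 6. So (stu)(2) = 6.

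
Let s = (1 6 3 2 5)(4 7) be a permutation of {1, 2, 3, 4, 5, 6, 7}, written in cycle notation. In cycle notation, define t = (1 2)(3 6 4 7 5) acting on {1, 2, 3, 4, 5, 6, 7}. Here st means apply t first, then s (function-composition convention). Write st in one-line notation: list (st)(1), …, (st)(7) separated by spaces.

For each element, apply t then s: 1 → 2 → 5; 2 → 1 → 6; 3 → 6 → 3; 4 → 7 → 4; 5 → 3 → 2; 6 → 4 → 7; 7 → 5 → 1.
So st in one-line form is 5 6 3 4 2 7 1.

5 6 3 4 2 7 1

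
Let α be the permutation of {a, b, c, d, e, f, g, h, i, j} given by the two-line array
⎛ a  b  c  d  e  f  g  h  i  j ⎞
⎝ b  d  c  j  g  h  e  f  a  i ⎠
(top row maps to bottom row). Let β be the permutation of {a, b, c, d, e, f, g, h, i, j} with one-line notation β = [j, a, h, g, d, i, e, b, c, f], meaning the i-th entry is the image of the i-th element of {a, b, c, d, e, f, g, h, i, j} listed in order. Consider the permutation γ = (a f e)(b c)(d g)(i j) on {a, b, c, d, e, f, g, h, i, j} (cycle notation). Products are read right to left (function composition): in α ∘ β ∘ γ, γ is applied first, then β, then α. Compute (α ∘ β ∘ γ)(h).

Chase h: γ(h) = h; β(h) = b; α(b) = d. Hence (α ∘ β ∘ γ)(h) = d.

d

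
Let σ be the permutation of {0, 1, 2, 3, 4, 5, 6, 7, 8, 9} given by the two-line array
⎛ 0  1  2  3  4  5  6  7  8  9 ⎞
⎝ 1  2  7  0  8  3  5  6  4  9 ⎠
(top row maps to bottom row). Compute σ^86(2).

Tracing 2 → 7 → … returns to 2 after 7 steps, so 2 lies in a 7-cycle (0, 1, 2, 7, 6, 5, 3).
Since the cycle has length 7, σ^86 acts on it the same as σ^2 (86 mod 7 = 2).
Advancing 2 steps from 2: 2 → 7 → 6.

6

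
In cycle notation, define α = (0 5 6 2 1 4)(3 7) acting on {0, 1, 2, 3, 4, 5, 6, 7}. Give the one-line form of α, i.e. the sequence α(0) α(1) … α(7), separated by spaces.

Reading each image from the cycles: 0↦5, 1↦4, 2↦1, 3↦7, 4↦0, 5↦6, 6↦2, 7↦3.
So the one-line form is 5 4 1 7 0 6 2 3.

5 4 1 7 0 6 2 3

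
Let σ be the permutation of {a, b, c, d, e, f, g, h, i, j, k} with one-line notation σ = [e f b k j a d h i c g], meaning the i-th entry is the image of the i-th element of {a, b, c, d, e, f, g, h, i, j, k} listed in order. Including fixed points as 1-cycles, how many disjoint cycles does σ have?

The cycle decomposition is (a, e, j, c, b, f)(d, k, g)(h)(i), which has 4 cycles (counting 1-cycles).

4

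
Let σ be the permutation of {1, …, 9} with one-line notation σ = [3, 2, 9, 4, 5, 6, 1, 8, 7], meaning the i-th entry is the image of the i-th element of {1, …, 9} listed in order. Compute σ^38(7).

Tracing 7 → 1 → … returns to 7 after 4 steps, so 7 lies in a 4-cycle (1, 3, 9, 7).
Powers repeat with period 4 on this cycle, and 38 mod 4 = 2, so σ^38(7) = σ^2(7).
Advancing 2 steps from 7: 7 → 1 → 3.

3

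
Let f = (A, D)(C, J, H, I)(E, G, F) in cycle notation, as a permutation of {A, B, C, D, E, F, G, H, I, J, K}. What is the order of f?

The disjoint cycles have lengths 4, 3, 2, 1, 1.
Since disjoint cycles commute, ord(f) = lcm(4, 3, 2) = 12.

12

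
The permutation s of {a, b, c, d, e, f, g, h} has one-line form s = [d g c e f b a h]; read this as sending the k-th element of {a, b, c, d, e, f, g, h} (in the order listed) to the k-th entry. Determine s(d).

d is element number 4 of the domain, and entry number 4 of the one-line form is e, so s(d) = e.

e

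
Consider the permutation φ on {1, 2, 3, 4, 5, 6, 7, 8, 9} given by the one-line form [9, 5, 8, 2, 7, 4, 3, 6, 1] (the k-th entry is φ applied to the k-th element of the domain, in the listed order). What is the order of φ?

14

The disjoint-cycle form of φ has cycle lengths 7, 2.
The order of φ is the least common multiple of its cycle lengths: lcm(7, 2) = 14.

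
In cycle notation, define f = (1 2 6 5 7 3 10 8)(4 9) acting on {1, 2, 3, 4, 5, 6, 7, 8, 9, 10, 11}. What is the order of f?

The disjoint cycles have lengths 8, 2, 1.
The order is lcm(8, 2) = 8.

8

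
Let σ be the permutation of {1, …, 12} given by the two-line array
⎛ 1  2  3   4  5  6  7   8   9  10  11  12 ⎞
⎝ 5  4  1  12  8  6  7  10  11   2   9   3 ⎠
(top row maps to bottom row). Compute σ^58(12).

1

Tracing 12 → 3 → … returns to 12 after 8 steps, so 12 lies in an 8-cycle (1 5 8 10 2 4 12 3).
Powers repeat with period 8 on this cycle, and 58 mod 8 = 2, so σ^58(12) = σ^2(12).
Stepping 2 places around the cycle: 12 → 3 → 1.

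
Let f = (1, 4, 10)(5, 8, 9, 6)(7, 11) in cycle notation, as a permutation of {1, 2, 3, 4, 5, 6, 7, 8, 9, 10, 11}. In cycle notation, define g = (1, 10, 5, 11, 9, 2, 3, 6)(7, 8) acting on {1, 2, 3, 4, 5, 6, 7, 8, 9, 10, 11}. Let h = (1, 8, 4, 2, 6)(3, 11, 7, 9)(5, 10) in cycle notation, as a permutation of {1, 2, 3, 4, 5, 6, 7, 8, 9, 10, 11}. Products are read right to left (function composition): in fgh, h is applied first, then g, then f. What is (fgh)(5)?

8

Chase 5: h(5) = 10; g(10) = 5; f(5) = 8. Hence (fgh)(5) = 8.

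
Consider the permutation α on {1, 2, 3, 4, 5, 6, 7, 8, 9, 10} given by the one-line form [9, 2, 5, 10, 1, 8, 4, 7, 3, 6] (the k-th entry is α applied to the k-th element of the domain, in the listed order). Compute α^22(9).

Tracing 9 → 3 → … returns to 9 after 4 steps, so 9 lies in a 4-cycle (1, 9, 3, 5).
Since the cycle has length 4, α^22 acts on it the same as α^2 (22 mod 4 = 2).
Advancing 2 steps from 9: 9 → 3 → 5.

5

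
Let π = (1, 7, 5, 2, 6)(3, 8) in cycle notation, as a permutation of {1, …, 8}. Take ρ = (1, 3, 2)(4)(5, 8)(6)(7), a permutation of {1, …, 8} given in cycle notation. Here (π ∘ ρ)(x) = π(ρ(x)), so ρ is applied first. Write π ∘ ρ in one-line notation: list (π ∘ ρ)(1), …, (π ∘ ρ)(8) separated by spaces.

8 7 6 4 3 1 5 2

Chase each element through ρ then π: 1 → 3 → 8; 2 → 1 → 7; 3 → 2 → 6; 4 → 4 → 4; 5 → 8 → 3; 6 → 6 → 1; 7 → 7 → 5; 8 → 5 → 2.
So π ∘ ρ in one-line form is 8 7 6 4 3 1 5 2.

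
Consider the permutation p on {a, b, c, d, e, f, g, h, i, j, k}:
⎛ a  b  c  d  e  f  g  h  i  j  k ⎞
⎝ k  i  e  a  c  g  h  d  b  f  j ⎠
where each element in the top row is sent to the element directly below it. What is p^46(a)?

g

Tracing a → k → … returns to a after 7 steps, so a lies in a 7-cycle (a, k, j, f, g, h, d).
On a 7-cycle, p^7 is the identity, so p^46 = p^4 there (46 ≡ 4 mod 7).
Stepping 4 places around the cycle: a → k → j → f → g.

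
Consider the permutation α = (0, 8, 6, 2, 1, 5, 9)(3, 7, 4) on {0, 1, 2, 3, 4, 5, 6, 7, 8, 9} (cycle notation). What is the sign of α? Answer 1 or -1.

1

The cycle lengths are 7, 3.
A cycle is odd iff its length is even; α has 0 even-length cycles, so sgn(α) = (−1)^0 and α is even.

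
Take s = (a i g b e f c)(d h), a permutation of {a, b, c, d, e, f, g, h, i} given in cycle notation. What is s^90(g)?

i

g lies in the 7-cycle (a i g b e f c).
On a 7-cycle, s^7 is the identity, so s^90 = s^6 there (90 ≡ 6 mod 7).
Stepping 6 places around the cycle: g → b → e → f → c → a → i.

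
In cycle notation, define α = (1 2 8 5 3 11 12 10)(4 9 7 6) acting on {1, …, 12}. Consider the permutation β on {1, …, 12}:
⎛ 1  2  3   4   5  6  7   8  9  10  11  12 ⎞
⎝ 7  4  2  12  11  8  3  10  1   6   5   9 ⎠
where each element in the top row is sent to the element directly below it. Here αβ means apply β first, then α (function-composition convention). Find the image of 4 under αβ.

10

First apply β: β(4) = 12, then α(12) = 10. Thus (αβ)(4) = 10.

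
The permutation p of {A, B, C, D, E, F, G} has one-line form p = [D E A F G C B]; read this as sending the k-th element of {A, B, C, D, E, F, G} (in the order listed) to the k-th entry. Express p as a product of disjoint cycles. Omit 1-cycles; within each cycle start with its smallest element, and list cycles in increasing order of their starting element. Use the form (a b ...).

(A D F C)(B E G)

Start at A and follow images: A → D → F → C → A, giving the cycle (A D F C).
Continuing from each remaining unvisited element yields (A D F C)(B E G).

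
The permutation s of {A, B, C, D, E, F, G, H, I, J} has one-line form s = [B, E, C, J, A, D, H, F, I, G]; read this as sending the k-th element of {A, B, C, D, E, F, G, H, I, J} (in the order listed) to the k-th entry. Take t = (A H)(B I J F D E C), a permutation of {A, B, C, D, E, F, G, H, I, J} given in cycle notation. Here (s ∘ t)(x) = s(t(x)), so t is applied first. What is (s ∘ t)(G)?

(s ∘ t)(G) = s(t(G)). t(G) = G, then s(G) = H. So (s ∘ t)(G) = H.

H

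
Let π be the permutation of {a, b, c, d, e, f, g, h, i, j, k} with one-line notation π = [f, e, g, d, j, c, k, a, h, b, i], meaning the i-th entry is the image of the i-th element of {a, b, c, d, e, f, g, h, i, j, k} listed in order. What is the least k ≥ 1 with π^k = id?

The disjoint-cycle form of π has cycle lengths 7, 3, 1.
The order is lcm(7, 3) = 21.

21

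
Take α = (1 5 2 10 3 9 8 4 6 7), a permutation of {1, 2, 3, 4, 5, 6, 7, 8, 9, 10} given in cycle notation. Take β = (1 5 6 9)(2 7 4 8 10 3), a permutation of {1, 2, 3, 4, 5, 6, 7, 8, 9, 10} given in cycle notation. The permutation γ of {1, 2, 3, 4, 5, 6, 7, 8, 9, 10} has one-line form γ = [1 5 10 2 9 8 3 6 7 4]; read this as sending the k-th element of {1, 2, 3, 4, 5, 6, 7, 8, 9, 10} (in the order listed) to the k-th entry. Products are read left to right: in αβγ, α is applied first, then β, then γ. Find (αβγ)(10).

5

Apply the permutations in order: α(10) = 3, then β(3) = 2, then γ(2) = 5. So (αβγ)(10) = 5.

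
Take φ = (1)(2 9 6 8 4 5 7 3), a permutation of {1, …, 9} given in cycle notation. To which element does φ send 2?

9

In the cycle (2 9 6 8 4 5 7 3), 2 is followed by 9, so φ(2) = 9.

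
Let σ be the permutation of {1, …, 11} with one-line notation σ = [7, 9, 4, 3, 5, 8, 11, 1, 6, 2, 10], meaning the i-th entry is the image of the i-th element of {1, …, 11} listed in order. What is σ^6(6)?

2

Tracing 6 → 8 → … returns to 6 after 8 steps, so 6 lies in an 8-cycle (1 7 11 10 2 9 6 8).
Stepping 6 places around the cycle: 6 → 8 → 1 → 7 → 11 → 10 → 2.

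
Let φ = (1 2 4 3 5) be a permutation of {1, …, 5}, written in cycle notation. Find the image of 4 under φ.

3

In the cycle (1 2 4 3 5), 4 is followed by 3, so φ(4) = 3.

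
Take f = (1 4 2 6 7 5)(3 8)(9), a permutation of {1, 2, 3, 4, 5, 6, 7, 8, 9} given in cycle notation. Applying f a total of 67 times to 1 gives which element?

4

1 lies in the 6-cycle (1 4 2 6 7 5).
Since the cycle has length 6, f^67 acts on it the same as f^1 (67 mod 6 = 1).
Advancing 1 step from 1: 1 → 4.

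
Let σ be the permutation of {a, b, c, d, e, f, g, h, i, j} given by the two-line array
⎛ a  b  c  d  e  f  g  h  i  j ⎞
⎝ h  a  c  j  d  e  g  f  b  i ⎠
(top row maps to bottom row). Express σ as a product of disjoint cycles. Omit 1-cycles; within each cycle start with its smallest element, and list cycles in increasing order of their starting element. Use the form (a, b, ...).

(a, h, f, e, d, j, i, b)

Start at a and follow images: a → h → f → e → d → j → i → b → a, giving the cycle (a, h, f, e, d, j, i, b).
Repeating from the next unused element and collecting all non-trivial cycles gives (a, h, f, e, d, j, i, b).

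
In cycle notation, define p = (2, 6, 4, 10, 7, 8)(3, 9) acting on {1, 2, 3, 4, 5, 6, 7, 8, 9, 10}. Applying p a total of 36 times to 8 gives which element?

8 lies in the 6-cycle (2, 6, 4, 10, 7, 8).
On a 6-cycle, p^6 is the identity, so p^36 = p^0 there (36 ≡ 0 mod 6).
So p^36(8) = 8.

8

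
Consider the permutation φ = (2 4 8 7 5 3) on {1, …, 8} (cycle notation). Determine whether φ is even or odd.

odd

The cycle lengths are 6, 1, 1.
A cycle is odd iff its length is even; φ has 1 even-length cycle, so sgn(φ) = (−1)^1 and φ is odd.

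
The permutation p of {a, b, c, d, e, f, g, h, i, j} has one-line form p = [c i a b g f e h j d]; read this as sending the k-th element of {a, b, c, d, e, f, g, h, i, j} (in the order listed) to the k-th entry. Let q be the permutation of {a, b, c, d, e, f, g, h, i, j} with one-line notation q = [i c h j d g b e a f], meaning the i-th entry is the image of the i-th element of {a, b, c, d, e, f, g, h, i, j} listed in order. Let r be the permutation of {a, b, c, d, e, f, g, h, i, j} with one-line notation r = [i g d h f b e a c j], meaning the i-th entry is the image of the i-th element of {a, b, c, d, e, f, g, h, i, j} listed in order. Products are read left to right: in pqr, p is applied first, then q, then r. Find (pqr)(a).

Apply the permutations in order: p(a) = c, then q(c) = h, then r(h) = a. So (pqr)(a) = a.

a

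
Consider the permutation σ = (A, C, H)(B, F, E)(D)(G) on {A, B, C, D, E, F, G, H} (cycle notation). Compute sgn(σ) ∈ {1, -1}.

The cycle lengths are 3, 3, 1, 1.
A cycle of length ℓ contributes ℓ−1 transpositions, so σ is a product of 2 + 2 = 4 transpositions — even.

1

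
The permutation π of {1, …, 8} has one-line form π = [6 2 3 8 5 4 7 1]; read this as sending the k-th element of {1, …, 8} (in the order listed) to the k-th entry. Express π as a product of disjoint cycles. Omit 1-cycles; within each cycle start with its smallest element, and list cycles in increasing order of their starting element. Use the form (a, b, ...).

Iterating π from 1 gives 1 → 6 → 4 → 8 → 1; that is the 4-cycle (1, 6, 4, 8).
Continuing from each remaining unvisited element yields (1, 6, 4, 8).

(1, 6, 4, 8)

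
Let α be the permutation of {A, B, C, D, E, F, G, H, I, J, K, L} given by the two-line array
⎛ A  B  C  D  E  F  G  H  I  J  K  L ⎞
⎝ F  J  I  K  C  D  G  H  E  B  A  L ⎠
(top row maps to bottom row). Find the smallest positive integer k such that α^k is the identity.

12

The disjoint-cycle form of α has cycle lengths 4, 3, 2, 1, 1, 1.
The order of α is the least common multiple of its cycle lengths: lcm(4, 3, 2) = 12.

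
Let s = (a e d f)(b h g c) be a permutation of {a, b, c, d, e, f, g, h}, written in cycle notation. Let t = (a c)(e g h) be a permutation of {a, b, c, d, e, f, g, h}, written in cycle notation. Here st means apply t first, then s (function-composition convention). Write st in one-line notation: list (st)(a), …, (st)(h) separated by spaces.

b h e f c a g d

(st)(x) = s(t(x)). Computing each image: s(t(a)) = s(c) = b, s(t(b)) = s(b) = h, s(t(c)) = s(a) = e, s(t(d)) = s(d) = f, s(t(e)) = s(g) = c, s(t(f)) = s(f) = a, s(t(g)) = s(h) = g, s(t(h)) = s(e) = d.
Hence st = [b h e f c a g d].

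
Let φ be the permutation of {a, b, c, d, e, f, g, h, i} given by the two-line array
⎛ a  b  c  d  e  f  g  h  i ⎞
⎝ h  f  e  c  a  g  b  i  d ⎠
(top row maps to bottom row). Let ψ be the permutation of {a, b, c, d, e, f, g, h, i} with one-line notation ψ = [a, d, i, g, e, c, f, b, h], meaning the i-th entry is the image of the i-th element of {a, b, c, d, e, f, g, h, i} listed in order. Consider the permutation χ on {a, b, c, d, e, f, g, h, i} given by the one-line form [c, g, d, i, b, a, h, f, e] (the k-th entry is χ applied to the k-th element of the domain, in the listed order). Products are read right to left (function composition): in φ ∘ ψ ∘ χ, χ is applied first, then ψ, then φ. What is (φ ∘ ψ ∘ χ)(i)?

a

Apply the permutations in order: χ(i) = e, then ψ(e) = e, then φ(e) = a. So (φ ∘ ψ ∘ χ)(i) = a.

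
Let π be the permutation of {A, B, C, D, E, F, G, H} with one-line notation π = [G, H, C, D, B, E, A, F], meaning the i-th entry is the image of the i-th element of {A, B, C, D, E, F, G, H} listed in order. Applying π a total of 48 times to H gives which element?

H

Tracing H → F → … returns to H after 4 steps, so H lies in a 4-cycle (B, H, F, E).
Powers repeat with period 4 on this cycle, and 48 mod 4 = 0, so π^48(H) = π^0(H).
So π^48(H) = H.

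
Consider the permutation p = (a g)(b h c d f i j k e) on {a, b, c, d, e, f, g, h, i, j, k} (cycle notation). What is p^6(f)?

h

f lies in the 9-cycle (b h c d f i j k e).
Advancing 6 steps from f: f → i → j → k → e → b → h.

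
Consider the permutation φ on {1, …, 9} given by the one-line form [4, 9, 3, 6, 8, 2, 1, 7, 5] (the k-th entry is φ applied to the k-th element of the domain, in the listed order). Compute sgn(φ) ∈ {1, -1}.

-1

In disjoint-cycle form the cycle lengths are 8, 1.
A cycle of length ℓ contributes ℓ−1 transpositions, so φ is a product of 7 transpositions — odd.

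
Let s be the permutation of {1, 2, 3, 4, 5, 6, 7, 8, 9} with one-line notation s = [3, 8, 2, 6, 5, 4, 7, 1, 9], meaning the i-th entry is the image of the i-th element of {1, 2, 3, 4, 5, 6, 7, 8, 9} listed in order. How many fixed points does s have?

The fixed points (elements with s(x) = x) are {5, 7, 9}, so there are 3.

3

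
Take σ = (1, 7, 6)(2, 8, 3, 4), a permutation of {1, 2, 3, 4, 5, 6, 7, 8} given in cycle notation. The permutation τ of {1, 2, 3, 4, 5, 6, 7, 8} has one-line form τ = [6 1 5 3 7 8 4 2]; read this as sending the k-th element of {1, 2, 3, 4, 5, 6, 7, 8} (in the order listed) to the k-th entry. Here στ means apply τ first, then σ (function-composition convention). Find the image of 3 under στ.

5

First apply τ: τ(3) = 5, then σ(5) = 5. Thus (στ)(3) = 5.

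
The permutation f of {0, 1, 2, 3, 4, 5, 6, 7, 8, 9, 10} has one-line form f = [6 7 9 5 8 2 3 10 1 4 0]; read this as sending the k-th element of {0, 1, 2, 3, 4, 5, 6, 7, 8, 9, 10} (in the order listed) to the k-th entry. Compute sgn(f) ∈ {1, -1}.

In disjoint-cycle form the cycle lengths are 11.
A cycle of length ℓ contributes ℓ−1 transpositions, so f is a product of 10 transpositions — even.

1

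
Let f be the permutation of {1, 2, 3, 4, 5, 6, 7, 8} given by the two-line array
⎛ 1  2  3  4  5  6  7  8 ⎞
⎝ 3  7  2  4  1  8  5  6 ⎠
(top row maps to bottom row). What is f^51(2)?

7

Tracing 2 → 7 → … returns to 2 after 5 steps, so 2 lies in a 5-cycle (1, 3, 2, 7, 5).
Since the cycle has length 5, f^51 acts on it the same as f^1 (51 mod 5 = 1).
Stepping 1 place around the cycle: 2 → 7.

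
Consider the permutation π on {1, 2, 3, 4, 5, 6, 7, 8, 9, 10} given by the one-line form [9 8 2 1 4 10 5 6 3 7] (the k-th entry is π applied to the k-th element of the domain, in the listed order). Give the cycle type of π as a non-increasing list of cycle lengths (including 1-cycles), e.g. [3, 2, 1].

[10]

The disjoint cycles are (1 9 3 2 8 6 10 7 5 4), with lengths 10 in non-increasing order.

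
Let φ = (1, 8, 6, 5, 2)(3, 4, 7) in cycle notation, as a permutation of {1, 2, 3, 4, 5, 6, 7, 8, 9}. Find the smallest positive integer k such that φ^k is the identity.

The cycle type of φ is (5, 3, 1).
Since disjoint cycles commute, ord(φ) = lcm(5, 3) = 15.

15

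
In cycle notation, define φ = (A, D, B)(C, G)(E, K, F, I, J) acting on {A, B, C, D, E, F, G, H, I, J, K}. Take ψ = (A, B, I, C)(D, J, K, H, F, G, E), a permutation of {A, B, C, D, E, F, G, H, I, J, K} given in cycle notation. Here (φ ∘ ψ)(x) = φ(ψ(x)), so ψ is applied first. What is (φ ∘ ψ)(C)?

(φ ∘ ψ)(C) = φ(ψ(C)). ψ(C) = A, then φ(A) = D. So (φ ∘ ψ)(C) = D.

D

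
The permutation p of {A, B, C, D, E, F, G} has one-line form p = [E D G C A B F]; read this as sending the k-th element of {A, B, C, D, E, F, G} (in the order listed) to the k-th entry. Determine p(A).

A is element number 1 of the domain, and entry number 1 of the one-line form is E, so p(A) = E.

E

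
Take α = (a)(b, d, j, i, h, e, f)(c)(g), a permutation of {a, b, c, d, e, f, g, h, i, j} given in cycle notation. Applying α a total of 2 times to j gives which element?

h

j lies in the 7-cycle (b, d, j, i, h, e, f).
Stepping 2 places around the cycle: j → i → h.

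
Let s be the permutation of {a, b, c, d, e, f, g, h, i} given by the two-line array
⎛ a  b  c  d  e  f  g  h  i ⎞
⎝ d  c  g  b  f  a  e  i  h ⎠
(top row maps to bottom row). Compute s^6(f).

Tracing f → a → … returns to f after 7 steps, so f lies in a 7-cycle (a d b c g e f).
Advancing 6 steps from f: f → a → d → b → c → g → e.

e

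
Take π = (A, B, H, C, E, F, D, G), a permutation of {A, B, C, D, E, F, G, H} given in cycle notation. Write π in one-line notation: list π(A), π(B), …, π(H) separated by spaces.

B H E G F D A C

Each element maps to the next entry in its cycle (wrapping to the front): A→B, B→H, C→E, D→G, E→F, F→D, G→A, H→C.
So the one-line form is B H E G F D A C.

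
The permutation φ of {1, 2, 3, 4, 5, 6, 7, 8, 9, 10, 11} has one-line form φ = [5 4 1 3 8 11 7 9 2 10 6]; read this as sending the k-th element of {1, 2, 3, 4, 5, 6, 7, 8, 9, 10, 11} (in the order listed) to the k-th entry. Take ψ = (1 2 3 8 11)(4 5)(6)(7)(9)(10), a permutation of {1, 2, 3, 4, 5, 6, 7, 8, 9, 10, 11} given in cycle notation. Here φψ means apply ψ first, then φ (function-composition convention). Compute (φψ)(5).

First apply ψ: ψ(5) = 4, then φ(4) = 3. Thus (φψ)(5) = 3.

3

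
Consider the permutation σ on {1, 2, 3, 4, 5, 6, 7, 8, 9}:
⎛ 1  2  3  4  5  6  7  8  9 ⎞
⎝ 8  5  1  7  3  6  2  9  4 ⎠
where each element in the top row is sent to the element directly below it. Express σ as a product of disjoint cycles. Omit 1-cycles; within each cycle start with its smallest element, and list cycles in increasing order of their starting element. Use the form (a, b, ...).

(1, 8, 9, 4, 7, 2, 5, 3)

Iterating σ from 1 gives 1 → 8 → 9 → 4 → 7 → 2 → 5 → 3 → 1; that is the 8-cycle (1, 8, 9, 4, 7, 2, 5, 3).
Repeating from the next unused element and collecting all non-trivial cycles gives (1, 8, 9, 4, 7, 2, 5, 3).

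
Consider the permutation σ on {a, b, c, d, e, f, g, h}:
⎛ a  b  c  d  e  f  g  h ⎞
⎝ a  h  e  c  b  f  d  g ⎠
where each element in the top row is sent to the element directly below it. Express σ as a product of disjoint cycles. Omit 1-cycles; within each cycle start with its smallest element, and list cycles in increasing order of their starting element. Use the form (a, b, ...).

From b: b → h → g → d → c → e → b, closing the cycle (b, h, g, d, c, e).
Continuing from each remaining unvisited element yields (b, h, g, d, c, e).

(b, h, g, d, c, e)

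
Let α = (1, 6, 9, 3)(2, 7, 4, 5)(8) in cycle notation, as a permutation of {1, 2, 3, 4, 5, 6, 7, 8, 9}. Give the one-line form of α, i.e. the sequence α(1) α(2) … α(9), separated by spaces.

6 7 1 5 2 9 4 8 3

Each element maps to the next entry in its cycle (wrapping to the front): 1→6, 2→7, 3→1, 4→5, 5→2, 6→9, 7→4, 8→8, 9→3.
Listing these in domain order gives 6 7 1 5 2 9 4 8 3.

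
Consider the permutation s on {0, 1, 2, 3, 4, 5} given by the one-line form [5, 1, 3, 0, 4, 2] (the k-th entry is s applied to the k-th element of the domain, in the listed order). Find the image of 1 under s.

1

1 is element number 2 of the domain, and entry number 2 of the one-line form is 1, so s(1) = 1.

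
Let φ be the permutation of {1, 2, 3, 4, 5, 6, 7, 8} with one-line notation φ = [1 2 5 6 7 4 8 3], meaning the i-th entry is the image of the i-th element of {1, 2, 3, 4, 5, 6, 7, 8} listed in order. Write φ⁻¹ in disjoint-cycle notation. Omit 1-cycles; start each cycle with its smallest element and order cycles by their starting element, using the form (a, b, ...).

(3, 8, 7, 5)(4, 6)

First write φ in disjoint cycles: (3, 5, 7, 8)(4, 6).
Reversing each cycle (and rotating so the smallest element leads) gives φ⁻¹ = (3, 8, 7, 5)(4, 6).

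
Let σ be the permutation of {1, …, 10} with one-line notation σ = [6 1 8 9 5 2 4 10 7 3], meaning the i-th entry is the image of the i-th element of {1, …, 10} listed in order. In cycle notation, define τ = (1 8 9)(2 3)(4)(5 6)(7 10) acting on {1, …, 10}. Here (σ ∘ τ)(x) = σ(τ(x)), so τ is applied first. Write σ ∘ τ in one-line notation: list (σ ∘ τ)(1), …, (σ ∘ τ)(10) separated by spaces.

10 8 1 9 2 5 3 7 6 4

(σ ∘ τ)(x) = σ(τ(x)). Computing each image: σ(τ(1)) = σ(8) = 10, σ(τ(2)) = σ(3) = 8, σ(τ(3)) = σ(2) = 1, σ(τ(4)) = σ(4) = 9, σ(τ(5)) = σ(6) = 2, σ(τ(6)) = σ(5) = 5, σ(τ(7)) = σ(10) = 3, σ(τ(8)) = σ(9) = 7, σ(τ(9)) = σ(1) = 6, σ(τ(10)) = σ(7) = 4.
Hence σ ∘ τ = [10 8 1 9 2 5 3 7 6 4].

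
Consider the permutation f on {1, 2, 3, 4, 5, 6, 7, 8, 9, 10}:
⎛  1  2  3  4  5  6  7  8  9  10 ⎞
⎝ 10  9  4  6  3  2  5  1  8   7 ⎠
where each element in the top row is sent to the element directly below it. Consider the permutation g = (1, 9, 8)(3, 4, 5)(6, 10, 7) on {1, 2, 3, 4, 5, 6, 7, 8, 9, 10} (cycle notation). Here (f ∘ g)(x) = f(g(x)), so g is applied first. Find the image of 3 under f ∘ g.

6

(f ∘ g)(3) = f(g(3)). g(3) = 4, then f(4) = 6. So (f ∘ g)(3) = 6.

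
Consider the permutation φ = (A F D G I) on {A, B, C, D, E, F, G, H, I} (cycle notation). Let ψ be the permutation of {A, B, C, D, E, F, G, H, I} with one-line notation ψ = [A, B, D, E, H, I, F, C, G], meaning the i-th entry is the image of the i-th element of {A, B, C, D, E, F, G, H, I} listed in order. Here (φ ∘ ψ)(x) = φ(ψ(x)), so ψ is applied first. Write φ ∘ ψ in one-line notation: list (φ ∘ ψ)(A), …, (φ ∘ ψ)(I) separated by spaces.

F B G E H A D C I

(φ ∘ ψ)(x) = φ(ψ(x)). Computing each image: φ(ψ(A)) = φ(A) = F, φ(ψ(B)) = φ(B) = B, φ(ψ(C)) = φ(D) = G, φ(ψ(D)) = φ(E) = E, φ(ψ(E)) = φ(H) = H, φ(ψ(F)) = φ(I) = A, φ(ψ(G)) = φ(F) = D, φ(ψ(H)) = φ(C) = C, φ(ψ(I)) = φ(G) = I.
Hence φ ∘ ψ = [F B G E H A D C I].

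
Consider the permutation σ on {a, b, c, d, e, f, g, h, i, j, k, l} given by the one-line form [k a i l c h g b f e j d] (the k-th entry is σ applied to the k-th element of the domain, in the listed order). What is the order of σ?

18

Writing σ as disjoint cycles, the cycle lengths are 9, 2, 1.
The order of σ is the least common multiple of its cycle lengths: lcm(9, 2) = 18.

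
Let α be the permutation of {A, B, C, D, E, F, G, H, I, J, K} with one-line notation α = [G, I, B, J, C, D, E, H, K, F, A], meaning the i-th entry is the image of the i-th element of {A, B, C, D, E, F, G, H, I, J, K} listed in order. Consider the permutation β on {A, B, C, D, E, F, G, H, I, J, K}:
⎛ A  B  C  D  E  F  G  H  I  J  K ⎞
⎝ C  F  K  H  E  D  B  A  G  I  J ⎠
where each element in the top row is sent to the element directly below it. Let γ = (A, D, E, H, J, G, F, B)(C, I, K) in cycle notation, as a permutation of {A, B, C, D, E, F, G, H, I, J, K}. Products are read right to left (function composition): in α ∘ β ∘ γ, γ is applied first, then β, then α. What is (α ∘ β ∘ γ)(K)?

A

Apply the permutations in order: γ(K) = C, then β(C) = K, then α(K) = A. So (α ∘ β ∘ γ)(K) = A.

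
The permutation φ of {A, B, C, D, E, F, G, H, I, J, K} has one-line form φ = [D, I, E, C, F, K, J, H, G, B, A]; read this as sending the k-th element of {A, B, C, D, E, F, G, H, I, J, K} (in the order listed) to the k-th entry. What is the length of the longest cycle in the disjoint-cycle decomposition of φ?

Decomposing into disjoint cycles gives (A, D, C, E, F, K)(B, I, G, J); the longest has length 6.

6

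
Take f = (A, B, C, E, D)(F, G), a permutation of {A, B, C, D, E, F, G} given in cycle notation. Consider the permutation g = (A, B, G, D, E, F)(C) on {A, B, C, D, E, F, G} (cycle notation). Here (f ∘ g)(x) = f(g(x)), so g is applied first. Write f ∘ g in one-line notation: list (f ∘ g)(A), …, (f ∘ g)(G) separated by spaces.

Chase each element through g then f: A → B → C; B → G → F; C → C → E; D → E → D; E → F → G; F → A → B; G → D → A.
So f ∘ g in one-line form is C F E D G B A.

C F E D G B A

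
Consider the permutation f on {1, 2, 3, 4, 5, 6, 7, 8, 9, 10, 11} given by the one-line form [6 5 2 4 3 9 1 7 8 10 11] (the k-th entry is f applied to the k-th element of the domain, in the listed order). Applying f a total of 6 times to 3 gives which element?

Tracing 3 → 2 → … returns to 3 after 3 steps, so 3 lies in a 3-cycle (2 5 3).
On a 3-cycle, f^3 is the identity, so f^6 = f^0 there (6 ≡ 0 mod 3).
So f^6(3) = 3.

3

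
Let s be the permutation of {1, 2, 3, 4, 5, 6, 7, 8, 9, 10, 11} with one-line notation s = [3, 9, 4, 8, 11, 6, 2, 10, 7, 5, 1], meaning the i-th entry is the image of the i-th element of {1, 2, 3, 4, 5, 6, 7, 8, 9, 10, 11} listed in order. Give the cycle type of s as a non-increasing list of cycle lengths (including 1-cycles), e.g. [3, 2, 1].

The disjoint cycles are (1, 3, 4, 8, 10, 5, 11)(2, 9, 7)(6), with lengths 7, 3, 1 in non-increasing order.

[7, 3, 1]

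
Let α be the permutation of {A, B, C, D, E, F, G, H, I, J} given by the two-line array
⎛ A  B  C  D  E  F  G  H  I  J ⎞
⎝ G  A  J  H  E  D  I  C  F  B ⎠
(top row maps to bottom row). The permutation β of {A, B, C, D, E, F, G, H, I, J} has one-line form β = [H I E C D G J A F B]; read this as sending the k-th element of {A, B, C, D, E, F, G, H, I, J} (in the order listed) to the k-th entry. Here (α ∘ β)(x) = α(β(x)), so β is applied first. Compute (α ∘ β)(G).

B

First apply β: β(G) = J, then α(J) = B. Thus (α ∘ β)(G) = B.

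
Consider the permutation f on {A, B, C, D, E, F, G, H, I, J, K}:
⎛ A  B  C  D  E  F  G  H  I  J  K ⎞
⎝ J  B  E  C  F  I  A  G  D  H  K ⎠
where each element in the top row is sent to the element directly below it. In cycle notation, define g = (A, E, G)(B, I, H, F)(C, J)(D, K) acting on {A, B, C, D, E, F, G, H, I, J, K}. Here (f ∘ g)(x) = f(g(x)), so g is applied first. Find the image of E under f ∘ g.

A

First apply g: g(E) = G, then f(G) = A. Thus (f ∘ g)(E) = A.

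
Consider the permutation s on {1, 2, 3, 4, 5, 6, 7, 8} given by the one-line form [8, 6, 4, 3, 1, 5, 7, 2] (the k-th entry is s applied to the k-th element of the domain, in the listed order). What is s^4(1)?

5

Tracing 1 → 8 → … returns to 1 after 5 steps, so 1 lies in a 5-cycle (1 8 2 6 5).
Stepping 4 places around the cycle: 1 → 8 → 2 → 6 → 5.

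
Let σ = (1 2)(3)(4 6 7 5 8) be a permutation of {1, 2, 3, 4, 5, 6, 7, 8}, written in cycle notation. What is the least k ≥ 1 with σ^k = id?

10

The disjoint cycles have lengths 5, 2, 1.
The order is lcm(5, 2) = 10.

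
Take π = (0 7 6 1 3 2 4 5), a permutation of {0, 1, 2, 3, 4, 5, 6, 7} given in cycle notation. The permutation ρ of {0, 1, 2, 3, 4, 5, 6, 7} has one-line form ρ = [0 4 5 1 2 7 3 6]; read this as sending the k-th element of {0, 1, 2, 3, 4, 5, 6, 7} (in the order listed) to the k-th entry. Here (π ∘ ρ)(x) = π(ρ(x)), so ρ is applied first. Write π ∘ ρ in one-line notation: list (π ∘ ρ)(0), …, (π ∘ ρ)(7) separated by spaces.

For each element, apply ρ then π: 0 → 0 → 7; 1 → 4 → 5; 2 → 5 → 0; 3 → 1 → 3; 4 → 2 → 4; 5 → 7 → 6; 6 → 3 → 2; 7 → 6 → 1.
So π ∘ ρ in one-line form is 7 5 0 3 4 6 2 1.

7 5 0 3 4 6 2 1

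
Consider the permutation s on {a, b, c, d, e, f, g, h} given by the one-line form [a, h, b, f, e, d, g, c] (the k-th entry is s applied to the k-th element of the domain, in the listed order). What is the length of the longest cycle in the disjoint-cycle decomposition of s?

3

Decomposing into disjoint cycles gives (b, h, c)(d, f); the longest has length 3.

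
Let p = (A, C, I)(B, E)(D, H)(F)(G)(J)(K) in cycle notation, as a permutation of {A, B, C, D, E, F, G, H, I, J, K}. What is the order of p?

6

The disjoint cycles have lengths 3, 2, 2, 1, 1, 1, 1.
The order of p is the least common multiple of its cycle lengths: lcm(3, 2, 2) = 6.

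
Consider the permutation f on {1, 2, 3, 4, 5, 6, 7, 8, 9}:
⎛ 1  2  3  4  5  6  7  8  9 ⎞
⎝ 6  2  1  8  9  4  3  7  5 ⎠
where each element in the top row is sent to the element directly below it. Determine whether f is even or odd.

even

In disjoint-cycle form the cycle lengths are 6, 2, 1.
A cycle of length ℓ contributes ℓ−1 transpositions, so f is a product of 5 + 1 = 6 transpositions — even.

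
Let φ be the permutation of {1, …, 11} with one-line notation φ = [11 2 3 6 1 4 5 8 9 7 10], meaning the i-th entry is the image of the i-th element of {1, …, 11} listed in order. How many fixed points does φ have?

The fixed points (elements with φ(x) = x) are {2, 3, 8, 9}, so there are 4.

4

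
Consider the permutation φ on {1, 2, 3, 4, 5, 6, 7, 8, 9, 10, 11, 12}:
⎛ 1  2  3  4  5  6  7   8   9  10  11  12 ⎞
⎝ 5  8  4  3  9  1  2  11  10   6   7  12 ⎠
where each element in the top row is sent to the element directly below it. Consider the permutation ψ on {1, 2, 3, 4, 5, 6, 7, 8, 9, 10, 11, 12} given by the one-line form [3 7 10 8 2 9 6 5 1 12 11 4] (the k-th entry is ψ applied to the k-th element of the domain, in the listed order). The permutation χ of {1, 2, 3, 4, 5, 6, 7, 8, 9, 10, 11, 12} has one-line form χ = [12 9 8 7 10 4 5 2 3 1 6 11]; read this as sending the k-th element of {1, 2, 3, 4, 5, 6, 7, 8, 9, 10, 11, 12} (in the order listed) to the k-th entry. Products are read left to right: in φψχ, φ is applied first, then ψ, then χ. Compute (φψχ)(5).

(φψχ)(5) = χ(ψ(φ(5))). φ(5) = 9, then ψ(9) = 1, then χ(1) = 12, so the result is 12.

12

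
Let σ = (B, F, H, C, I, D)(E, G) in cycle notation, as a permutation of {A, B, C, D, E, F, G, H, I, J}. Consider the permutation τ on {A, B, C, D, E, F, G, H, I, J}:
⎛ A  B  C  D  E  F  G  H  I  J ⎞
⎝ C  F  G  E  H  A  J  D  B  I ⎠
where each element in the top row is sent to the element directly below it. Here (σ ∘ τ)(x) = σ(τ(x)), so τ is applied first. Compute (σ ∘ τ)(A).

(σ ∘ τ)(A) = σ(τ(A)). τ(A) = C, then σ(C) = I. So (σ ∘ τ)(A) = I.

I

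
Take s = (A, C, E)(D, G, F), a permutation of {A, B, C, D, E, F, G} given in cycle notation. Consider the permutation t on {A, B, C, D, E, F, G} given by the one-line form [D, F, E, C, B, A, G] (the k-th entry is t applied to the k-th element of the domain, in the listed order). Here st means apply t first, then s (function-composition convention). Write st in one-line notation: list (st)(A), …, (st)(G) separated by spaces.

G D A E B C F

(st)(x) = s(t(x)). Computing each image: s(t(A)) = s(D) = G, s(t(B)) = s(F) = D, s(t(C)) = s(E) = A, s(t(D)) = s(C) = E, s(t(E)) = s(B) = B, s(t(F)) = s(A) = C, s(t(G)) = s(G) = F.
Hence st = [G D A E B C F].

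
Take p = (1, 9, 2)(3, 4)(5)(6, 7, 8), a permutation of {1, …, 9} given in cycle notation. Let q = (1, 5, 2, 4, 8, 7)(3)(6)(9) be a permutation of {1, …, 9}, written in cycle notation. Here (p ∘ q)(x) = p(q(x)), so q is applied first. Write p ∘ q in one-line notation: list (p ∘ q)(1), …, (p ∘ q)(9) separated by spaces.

5 3 4 6 1 7 9 8 2

(p ∘ q)(x) = p(q(x)). Computing each image: p(q(1)) = p(5) = 5, p(q(2)) = p(4) = 3, p(q(3)) = p(3) = 4, p(q(4)) = p(8) = 6, p(q(5)) = p(2) = 1, p(q(6)) = p(6) = 7, p(q(7)) = p(1) = 9, p(q(8)) = p(7) = 8, p(q(9)) = p(9) = 2.
Hence p ∘ q = [5 3 4 6 1 7 9 8 2].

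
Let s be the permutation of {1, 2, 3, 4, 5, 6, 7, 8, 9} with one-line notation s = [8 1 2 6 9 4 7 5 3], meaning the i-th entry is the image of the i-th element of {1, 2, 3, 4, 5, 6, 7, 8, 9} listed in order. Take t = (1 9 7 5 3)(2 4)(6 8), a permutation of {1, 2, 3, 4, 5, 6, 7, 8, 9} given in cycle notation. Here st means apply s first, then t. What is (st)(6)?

First apply s: s(6) = 4, then t(4) = 2. Thus (st)(6) = 2.

2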